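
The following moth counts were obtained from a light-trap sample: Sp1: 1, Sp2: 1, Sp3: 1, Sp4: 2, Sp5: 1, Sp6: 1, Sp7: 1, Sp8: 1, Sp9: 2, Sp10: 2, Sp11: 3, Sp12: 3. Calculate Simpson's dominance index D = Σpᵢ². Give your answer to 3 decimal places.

Total N = 1+1+1+2+1+1+1+1+2+2+3+3 = 19, so the proportions are 0.05263, 0.05263, 0.05263, 0.10526, 0.05263, 0.05263, 0.05263, 0.05263, 0.10526, 0.10526, 0.15789, 0.15789 (working shown to 5 dp, full precision carried).
D = 0.05263² + 0.05263² + 0.05263² + 0.10526² + 0.05263² + 0.05263² + 0.05263² + 0.05263² + 0.10526² + 0.10526² + 0.15789² + 0.15789² = 0.00277 + 0.00277 + 0.00277 + 0.01108 + 0.00277 + 0.00277 + 0.00277 + 0.00277 + 0.01108 + 0.01108 + 0.02493 + 0.02493 = 0.10249.
To 3 decimal places, D = 0.102.

0.102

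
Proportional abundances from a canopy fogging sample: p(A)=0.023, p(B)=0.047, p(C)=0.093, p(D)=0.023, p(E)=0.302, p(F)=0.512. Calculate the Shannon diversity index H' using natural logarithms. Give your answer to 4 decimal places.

Each pᵢ ln pᵢ term (working shown to 6 dp, full precision carried): 0.023×(-3.772261)=-0.086762, 0.047×(-3.057608)=-0.143708, 0.093×(-2.375156)=-0.220889, 0.023×(-3.772261)=-0.086762, 0.302×(-1.197328)=-0.361593, 0.512×(-0.669431)=-0.342748.
Sum = -1.242463, so H' = 1.2425.

1.2425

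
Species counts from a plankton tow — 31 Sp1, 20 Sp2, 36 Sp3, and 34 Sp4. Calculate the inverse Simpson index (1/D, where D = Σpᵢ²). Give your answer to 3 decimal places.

Total N = 31+20+36+34 = 121, so the proportions are 0.2561983, 0.1652893, 0.2975207, 0.2809917 (working shown to 7 dp, full precision carried).
D = 0.2561983² + 0.1652893² + 0.2975207² + 0.2809917² = 0.0656376 + 0.0273205 + 0.0885185 + 0.0789564 = 0.2604330.
So 1/D = 3.83976, i.e. 3.840 to 3 decimal places.

3.840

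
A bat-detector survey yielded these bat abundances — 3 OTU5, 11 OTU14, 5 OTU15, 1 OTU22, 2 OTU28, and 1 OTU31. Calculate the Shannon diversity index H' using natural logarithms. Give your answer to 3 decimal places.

1.435

Total N = 3+11+5+1+2+1 = 23, so the proportions are 0.13043, 0.47826, 0.21739, 0.04348, 0.08696, 0.04348 (working shown to 5 dp, full precision carried).
Each pᵢ ln pᵢ term: 0.13043×(-2.03688)=-0.26568, 0.47826×(-0.73760)=-0.35276, 0.21739×(-1.52606)=-0.33175, 0.04348×(-3.13549)=-0.13633, 0.08696×(-2.44235)=-0.21238, 0.04348×(-3.13549)=-0.13633.
Sum = -1.43523, so H' = 1.435.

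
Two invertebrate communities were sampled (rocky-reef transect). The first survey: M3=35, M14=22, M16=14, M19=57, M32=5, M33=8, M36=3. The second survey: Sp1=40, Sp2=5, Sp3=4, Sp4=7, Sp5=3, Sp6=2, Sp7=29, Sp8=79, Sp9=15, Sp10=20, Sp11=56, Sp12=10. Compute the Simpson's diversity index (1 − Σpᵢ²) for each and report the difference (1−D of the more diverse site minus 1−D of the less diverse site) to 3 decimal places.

The first survey: N=144, proportions 0.24306, 0.15278, 0.09722, 0.39583, 0.03472, 0.05556, 0.02083, giving 1−D = 0.74672 (working shown to 5 dp, full precision carried).
The second survey: N=270, proportions 0.14815, 0.01852, 0.01481, 0.02593, 0.01111, 0.00741, 0.10741, 0.29259, 0.05556, 0.07407, 0.20741, 0.03704, giving 1−D = 0.82653.
Difference = |0.74672 − 0.82653| = 0.07981, i.e. 0.080 to 3 decimal places.

0.080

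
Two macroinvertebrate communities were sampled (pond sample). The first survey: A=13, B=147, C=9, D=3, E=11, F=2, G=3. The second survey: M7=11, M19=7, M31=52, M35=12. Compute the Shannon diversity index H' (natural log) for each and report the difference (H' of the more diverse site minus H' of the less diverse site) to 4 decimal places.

0.1806

The first survey: N=188, proportions 0.069149, 0.781915, 0.047872, 0.015957, 0.058511, 0.010638, 0.015957, giving H' = 0.869060 (working shown to 6 dp, full precision carried).
The second survey: N=82, proportions 0.134146, 0.085366, 0.634146, 0.146341, giving H' = 1.049624.
Difference = |0.869060 − 1.049624| = 0.180564, i.e. 0.1806 to 4 decimal places.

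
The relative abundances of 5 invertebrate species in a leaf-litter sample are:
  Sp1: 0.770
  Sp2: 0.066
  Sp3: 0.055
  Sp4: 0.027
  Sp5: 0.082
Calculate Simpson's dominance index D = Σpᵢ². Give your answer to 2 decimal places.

D = 0.77² + 0.066² + 0.055² + 0.027² + 0.082² = 0.5929 + 0.0044 + 0.0030 + 0.0007 + 0.0067 = 0.6077 (working shown to 4 dp, full precision carried).
To 2 decimal places, D = 0.61.

0.61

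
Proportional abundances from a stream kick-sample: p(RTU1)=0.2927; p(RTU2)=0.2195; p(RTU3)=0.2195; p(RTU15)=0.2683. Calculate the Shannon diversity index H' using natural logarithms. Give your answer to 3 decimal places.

Each pᵢ ln pᵢ term (working shown to 5 dp, full precision carried): 0.2927×(-1.22861)=-0.35961, 0.2195×(-1.51640)=-0.33285, 0.2195×(-1.51640)=-0.33285, 0.2683×(-1.31565)=-0.35299.
Sum = -1.37830, so H' = 1.378.

1.378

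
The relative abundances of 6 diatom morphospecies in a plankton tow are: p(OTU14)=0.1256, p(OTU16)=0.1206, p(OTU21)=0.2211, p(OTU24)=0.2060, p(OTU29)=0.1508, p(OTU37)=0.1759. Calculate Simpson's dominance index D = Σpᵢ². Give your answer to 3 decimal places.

D = 0.1256² + 0.1206² + 0.2211² + 0.206² + 0.1508² + 0.1759² = 0.01578 + 0.01454 + 0.04889 + 0.04244 + 0.02274 + 0.03094 = 0.17532 (working shown to 5 dp, full precision carried).
To 3 decimal places, D = 0.175.

0.175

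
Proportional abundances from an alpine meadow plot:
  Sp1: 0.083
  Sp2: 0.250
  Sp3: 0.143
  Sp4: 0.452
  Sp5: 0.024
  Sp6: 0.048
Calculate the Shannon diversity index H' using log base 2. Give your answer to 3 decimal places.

Each pᵢ log₂ pᵢ term (working shown to 5 dp, full precision carried): 0.083×(-3.59074)=-0.29803, 0.25×(-2.00000)=-0.50000, 0.143×(-2.80591)=-0.40125, 0.452×(-1.14561)=-0.51781, 0.024×(-5.38082)=-0.12914, 0.048×(-4.38082)=-0.21028.
Sum = -2.05651, so H' = 2.057.

2.057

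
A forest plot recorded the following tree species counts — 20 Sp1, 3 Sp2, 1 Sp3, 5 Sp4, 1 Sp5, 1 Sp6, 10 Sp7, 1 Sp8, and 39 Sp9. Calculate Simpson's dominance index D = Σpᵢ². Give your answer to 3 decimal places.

0.314

Total N = 20+3+1+5+1+1+10+1+39 = 81, so the proportions are 0.24691, 0.03704, 0.01235, 0.06173, 0.01235, 0.01235, 0.12346, 0.01235, 0.48148 (working shown to 5 dp, full precision carried).
D = 0.24691² + 0.03704² + 0.01235² + 0.06173² + 0.01235² + 0.01235² + 0.12346² + 0.01235² + 0.48148² = 0.06097 + 0.00137 + 0.00015 + 0.00381 + 0.00015 + 0.00015 + 0.01524 + 0.00015 + 0.23182 = 0.31382.
To 3 decimal places, D = 0.314.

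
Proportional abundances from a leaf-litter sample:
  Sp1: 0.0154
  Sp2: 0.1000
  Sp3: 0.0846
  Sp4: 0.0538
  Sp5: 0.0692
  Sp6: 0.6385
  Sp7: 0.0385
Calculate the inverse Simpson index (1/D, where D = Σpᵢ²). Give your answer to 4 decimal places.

2.3029

D = 0.0154² + 0.1² + 0.0846² + 0.0538² + 0.0692² + 0.6385² + 0.0385² = 0.0002372 + 0.0100000 + 0.0071572 + 0.0028944 + 0.0047886 + 0.4076822 + 0.0014823 = 0.4342419 (working shown to 7 dp, full precision carried).
So 1/D = 2.302864, i.e. 2.3029 to 4 decimal places.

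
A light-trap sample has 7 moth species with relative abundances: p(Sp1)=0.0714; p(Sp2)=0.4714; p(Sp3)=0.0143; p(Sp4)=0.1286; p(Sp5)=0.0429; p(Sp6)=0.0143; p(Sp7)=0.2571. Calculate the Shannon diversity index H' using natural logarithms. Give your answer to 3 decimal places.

Each pᵢ ln pᵢ term (working shown to 5 dp, full precision carried): 0.0714×(-2.63946)=-0.18846, 0.4714×(-0.75205)=-0.35452, 0.0143×(-4.24750)=-0.06074, 0.1286×(-2.05105)=-0.26376, 0.0429×(-3.14888)=-0.13509, 0.0143×(-4.24750)=-0.06074, 0.2571×(-1.35829)=-0.34922.
Sum = -1.41252, so H' = 1.413.

1.413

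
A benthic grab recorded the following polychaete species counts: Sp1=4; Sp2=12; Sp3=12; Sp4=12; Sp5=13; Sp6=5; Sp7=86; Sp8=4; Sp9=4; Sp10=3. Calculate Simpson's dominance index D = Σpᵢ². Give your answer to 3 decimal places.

Total N = 4+12+12+12+13+5+86+4+4+3 = 155, so the proportions are 0.02581, 0.07742, 0.07742, 0.07742, 0.08387, 0.03226, 0.55484, 0.02581, 0.02581, 0.01935 (working shown to 5 dp, full precision carried).
D = 0.02581² + 0.07742² + 0.07742² + 0.07742² + 0.08387² + 0.03226² + 0.55484² + 0.02581² + 0.02581² + 0.01935² = 0.00067 + 0.00599 + 0.00599 + 0.00599 + 0.00703 + 0.00104 + 0.30785 + 0.00067 + 0.00067 + 0.00037 = 0.33627.
To 3 decimal places, D = 0.336.

0.336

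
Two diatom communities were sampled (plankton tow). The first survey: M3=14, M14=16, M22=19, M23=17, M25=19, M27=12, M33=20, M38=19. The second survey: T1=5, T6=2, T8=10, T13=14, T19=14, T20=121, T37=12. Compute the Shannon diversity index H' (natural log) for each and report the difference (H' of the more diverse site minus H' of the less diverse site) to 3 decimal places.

The first survey: N=136, proportions 0.102941, 0.117647, 0.139706, 0.125, 0.139706, 0.088235, 0.147059, 0.139706, giving H' = 2.066777 (working shown to 6 dp, full precision carried).
The second survey: N=178, proportions 0.02809, 0.011236, 0.05618, 0.078652, 0.078652, 0.679775, 0.067416, giving H' = 1.156713.
Difference = |2.066777 − 1.156713| = 0.910064, i.e. 0.910 to 3 decimal places.

0.910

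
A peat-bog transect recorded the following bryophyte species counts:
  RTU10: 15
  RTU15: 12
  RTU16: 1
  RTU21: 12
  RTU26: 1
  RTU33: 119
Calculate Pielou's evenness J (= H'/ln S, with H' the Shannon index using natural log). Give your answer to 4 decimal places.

Total N = 15+12+1+12+1+119 = 160, so the proportions are 0.09375, 0.075, 0.00625, 0.075, 0.00625, 0.74375 (working shown to 6 dp, full precision carried).
H' = −Σ pᵢ ln pᵢ = −((-0.221918) + (-0.194270) + (-0.031720) + (-0.194270) + (-0.031720) + (-0.220187)) = 0.894085.
With S = 6 species, ln S = 1.791759, so J = 0.894085/1.791759 = 0.498998, i.e. 0.4990 to 4 decimal places.

0.4990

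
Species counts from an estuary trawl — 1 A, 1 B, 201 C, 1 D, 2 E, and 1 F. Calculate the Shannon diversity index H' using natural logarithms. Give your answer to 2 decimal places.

0.18

Total N = 1+1+201+1+2+1 = 207, so the proportions are 0.0048, 0.0048, 0.971, 0.0048, 0.0097, 0.0048 (working shown to 4 dp, full precision carried).
Each pᵢ ln pᵢ term: 0.0048×(-5.3327)=-0.0258, 0.0048×(-5.3327)=-0.0258, 0.971×(-0.0294)=-0.0286, 0.0048×(-5.3327)=-0.0258, 0.0097×(-4.6396)=-0.0448, 0.0048×(-5.3327)=-0.0258.
Sum = -0.1764, so H' = 0.18.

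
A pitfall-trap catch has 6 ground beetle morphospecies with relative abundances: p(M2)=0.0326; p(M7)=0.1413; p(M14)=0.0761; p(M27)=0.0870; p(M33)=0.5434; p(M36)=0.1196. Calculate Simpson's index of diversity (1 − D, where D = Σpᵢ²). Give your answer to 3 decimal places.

D = 0.0326² + 0.1413² + 0.0761² + 0.087² + 0.5434² + 0.1196² = 0.00106 + 0.01997 + 0.00579 + 0.00757 + 0.29528 + 0.01430 = 0.34398 (working shown to 5 dp, full precision carried).
So 1 − D = 0.65602, i.e. 0.656 to 3 decimal places.

0.656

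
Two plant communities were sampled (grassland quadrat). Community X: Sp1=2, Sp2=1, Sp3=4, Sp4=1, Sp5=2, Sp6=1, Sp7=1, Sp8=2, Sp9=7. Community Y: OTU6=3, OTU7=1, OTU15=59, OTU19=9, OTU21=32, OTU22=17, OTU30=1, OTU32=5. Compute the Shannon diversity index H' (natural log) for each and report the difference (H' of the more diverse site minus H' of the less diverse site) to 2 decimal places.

Community X: N=21, proportions 0.0952, 0.0476, 0.1905, 0.0476, 0.0952, 0.0476, 0.0476, 0.0952, 0.3333, giving H' = 1.9338 (working shown to 4 dp, full precision carried).
Community Y: N=127, proportions 0.0236, 0.0079, 0.4646, 0.0709, 0.252, 0.1339, 0.0079, 0.0394, giving H' = 1.4524.
Difference = |1.9338 − 1.4524| = 0.4814, i.e. 0.48 to 2 decimal places.

0.48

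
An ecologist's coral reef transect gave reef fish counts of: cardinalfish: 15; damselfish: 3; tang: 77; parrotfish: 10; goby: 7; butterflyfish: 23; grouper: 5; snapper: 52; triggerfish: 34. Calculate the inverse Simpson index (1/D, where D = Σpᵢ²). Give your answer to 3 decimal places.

4.762

Total N = 15+3+77+10+7+23+5+52+34 = 226, so the proportions are 0.0663717, 0.0132743, 0.340708, 0.0442478, 0.0309735, 0.1017699, 0.0221239, 0.2300885, 0.1504425 (working shown to 7 dp, full precision carried).
D = 0.0663717² + 0.0132743² + 0.340708² + 0.0442478² + 0.0309735² + 0.1017699² + 0.0221239² + 0.2300885² + 0.1504425² = 0.0044052 + 0.0001762 + 0.1160819 + 0.0019579 + 0.0009594 + 0.0103571 + 0.0004895 + 0.0529407 + 0.0226329 = 0.2100008.
So 1/D = 4.76189, i.e. 4.762 to 3 decimal places.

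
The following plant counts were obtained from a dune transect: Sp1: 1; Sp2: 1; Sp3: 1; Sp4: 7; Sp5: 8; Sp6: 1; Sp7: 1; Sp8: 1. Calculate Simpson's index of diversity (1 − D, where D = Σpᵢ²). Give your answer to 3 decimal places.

0.730

Total N = 1+1+1+7+8+1+1+1 = 21, so the proportions are 0.04762, 0.04762, 0.04762, 0.33333, 0.38095, 0.04762, 0.04762, 0.04762 (working shown to 5 dp, full precision carried).
D = 0.04762² + 0.04762² + 0.04762² + 0.33333² + 0.38095² + 0.04762² + 0.04762² + 0.04762² = 0.00227 + 0.00227 + 0.00227 + 0.11111 + 0.14512 + 0.00227 + 0.00227 + 0.00227 = 0.26984.
So 1 − D = 0.73016, i.e. 0.730 to 3 decimal places.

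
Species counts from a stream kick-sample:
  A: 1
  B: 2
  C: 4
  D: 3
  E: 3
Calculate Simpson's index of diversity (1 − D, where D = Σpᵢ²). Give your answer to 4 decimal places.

0.7692

Total N = 1+2+4+3+3 = 13, so the proportions are 0.076923, 0.153846, 0.307692, 0.230769, 0.230769 (working shown to 6 dp, full precision carried).
D = 0.076923² + 0.153846² + 0.307692² + 0.230769² + 0.230769² = 0.005917 + 0.023669 + 0.094675 + 0.053254 + 0.053254 = 0.230769.
So 1 − D = 0.769231, i.e. 0.7692 to 4 decimal places.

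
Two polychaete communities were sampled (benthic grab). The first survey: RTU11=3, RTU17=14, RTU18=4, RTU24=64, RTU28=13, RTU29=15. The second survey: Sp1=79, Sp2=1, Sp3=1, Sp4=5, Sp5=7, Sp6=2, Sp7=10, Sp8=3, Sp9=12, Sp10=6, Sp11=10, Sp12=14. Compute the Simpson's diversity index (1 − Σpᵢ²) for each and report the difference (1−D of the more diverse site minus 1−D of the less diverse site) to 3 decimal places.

0.062

The first survey: N=113, proportions 0.02655, 0.12389, 0.0354, 0.56637, 0.11504, 0.13274, giving 1−D = 0.63106 (working shown to 5 dp, full precision carried).
The second survey: N=150, proportions 0.52667, 0.00667, 0.00667, 0.03333, 0.04667, 0.01333, 0.06667, 0.02, 0.08, 0.04, 0.06667, 0.09333, giving 1−D = 0.69307.
Difference = |0.63106 − 0.69307| = 0.06201, i.e. 0.062 to 3 decimal places.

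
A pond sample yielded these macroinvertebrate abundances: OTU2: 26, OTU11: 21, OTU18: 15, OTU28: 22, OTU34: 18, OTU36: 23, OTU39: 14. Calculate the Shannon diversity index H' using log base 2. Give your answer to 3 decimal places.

2.777

Total N = 26+21+15+22+18+23+14 = 139, so the proportions are 0.18705, 0.15108, 0.10791, 0.15827, 0.1295, 0.16547, 0.10072 (working shown to 5 dp, full precision carried).
Each pᵢ log₂ pᵢ term: 0.18705×(-2.41850)=-0.45238, 0.15108×(-2.72662)=-0.41194, 0.10791×(-3.21205)=-0.34662, 0.15827×(-2.65951)=-0.42093, 0.1295×(-2.94902)=-0.38189, 0.16547×(-2.59538)=-0.42945, 0.10072×(-3.31159)=-0.33354.
Sum = -2.77675, so H' = 2.777.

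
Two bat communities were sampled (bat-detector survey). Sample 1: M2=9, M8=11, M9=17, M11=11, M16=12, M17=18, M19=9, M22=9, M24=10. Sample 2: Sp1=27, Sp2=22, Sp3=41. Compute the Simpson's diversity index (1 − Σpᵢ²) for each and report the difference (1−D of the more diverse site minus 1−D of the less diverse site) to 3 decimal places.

Sample 1: N=106, proportions 0.084906, 0.103774, 0.160377, 0.103774, 0.113208, 0.169811, 0.084906, 0.084906, 0.09434, giving 1−D = 0.880562 (working shown to 6 dp, full precision carried).
Sample 2: N=90, proportions 0.3, 0.244444, 0.455556, giving 1−D = 0.642716.
Difference = |0.880562 − 0.642716| = 0.237846, i.e. 0.238 to 3 decimal places.

0.238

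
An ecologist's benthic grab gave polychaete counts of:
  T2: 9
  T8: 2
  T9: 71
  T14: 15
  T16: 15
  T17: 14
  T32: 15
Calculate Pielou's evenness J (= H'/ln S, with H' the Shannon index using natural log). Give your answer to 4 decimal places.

0.7842

Total N = 9+2+71+15+15+14+15 = 141, so the proportions are 0.06383, 0.014184, 0.503546, 0.106383, 0.106383, 0.099291, 0.106383 (working shown to 6 dp, full precision carried).
H' = −Σ pᵢ ln pᵢ = −((-0.175630) + (-0.060363) + (-0.345473) + (-0.238373) + (-0.238373) + (-0.229332) + (-0.238373)) = 1.525918.
With S = 7 species, ln S = 1.945910, so J = 1.525918/1.945910 = 0.784167, i.e. 0.7842 to 4 decimal places.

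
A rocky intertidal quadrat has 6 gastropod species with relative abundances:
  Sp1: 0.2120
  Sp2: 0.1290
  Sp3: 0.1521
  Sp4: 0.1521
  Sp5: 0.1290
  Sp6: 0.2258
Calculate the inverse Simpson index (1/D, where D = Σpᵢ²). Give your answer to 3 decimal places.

5.699

D = 0.212² + 0.129² + 0.1521² + 0.1521² + 0.129² + 0.2258² = 0.0449440 + 0.0166410 + 0.0231344 + 0.0231344 + 0.0166410 + 0.0509856 = 0.1754805 (working shown to 7 dp, full precision carried).
So 1/D = 5.69864, i.e. 5.699 to 3 decimal places.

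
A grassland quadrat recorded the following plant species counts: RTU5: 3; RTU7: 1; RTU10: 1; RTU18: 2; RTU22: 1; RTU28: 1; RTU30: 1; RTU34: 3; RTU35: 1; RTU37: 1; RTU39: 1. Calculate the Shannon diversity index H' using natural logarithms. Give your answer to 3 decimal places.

Total N = 3+1+1+2+1+1+1+3+1+1+1 = 16, so the proportions are 0.1875, 0.0625, 0.0625, 0.125, 0.0625, 0.0625, 0.0625, 0.1875, 0.0625, 0.0625, 0.0625 (working shown to 5 dp, full precision carried).
Each pᵢ ln pᵢ term: 0.1875×(-1.67398)=-0.31387, 0.0625×(-2.77259)=-0.17329, 0.0625×(-2.77259)=-0.17329, 0.125×(-2.07944)=-0.25993, 0.0625×(-2.77259)=-0.17329, 0.0625×(-2.77259)=-0.17329, 0.0625×(-2.77259)=-0.17329, 0.1875×(-1.67398)=-0.31387, 0.0625×(-2.77259)=-0.17329, 0.0625×(-2.77259)=-0.17329, 0.0625×(-2.77259)=-0.17329.
Sum = -2.27397, so H' = 2.274.

2.274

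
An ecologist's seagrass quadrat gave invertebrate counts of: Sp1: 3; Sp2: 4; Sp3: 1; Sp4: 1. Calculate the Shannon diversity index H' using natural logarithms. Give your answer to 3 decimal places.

1.215

Total N = 3+4+1+1 = 9, so the proportions are 0.33333, 0.44444, 0.11111, 0.11111 (working shown to 5 dp, full precision carried).
Each pᵢ ln pᵢ term: 0.33333×(-1.09861)=-0.36620, 0.44444×(-0.81093)=-0.36041, 0.11111×(-2.19722)=-0.24414, 0.11111×(-2.19722)=-0.24414.
Sum = -1.21489, so H' = 1.215.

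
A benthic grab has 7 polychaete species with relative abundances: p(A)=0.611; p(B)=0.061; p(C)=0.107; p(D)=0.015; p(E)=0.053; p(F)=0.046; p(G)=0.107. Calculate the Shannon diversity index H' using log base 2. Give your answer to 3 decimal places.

1.890

Each pᵢ log₂ pᵢ term (working shown to 5 dp, full precision carried): 0.611×(-0.71076)=-0.43427, 0.061×(-4.03505)=-0.24614, 0.107×(-3.22432)=-0.34500, 0.015×(-6.05889)=-0.09088, 0.053×(-4.23786)=-0.22461, 0.046×(-4.44222)=-0.20434, 0.107×(-3.22432)=-0.34500.
Sum = -1.89025, so H' = 1.890.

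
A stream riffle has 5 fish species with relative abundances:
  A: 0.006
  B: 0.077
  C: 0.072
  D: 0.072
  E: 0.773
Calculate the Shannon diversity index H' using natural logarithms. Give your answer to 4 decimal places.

0.8060

Each pᵢ ln pᵢ term (working shown to 6 dp, full precision carried): 0.006×(-5.115996)=-0.030696, 0.077×(-2.563950)=-0.197424, 0.072×(-2.631089)=-0.189438, 0.072×(-2.631089)=-0.189438, 0.773×(-0.257476)=-0.199029.
Sum = -0.806026, so H' = 0.8060.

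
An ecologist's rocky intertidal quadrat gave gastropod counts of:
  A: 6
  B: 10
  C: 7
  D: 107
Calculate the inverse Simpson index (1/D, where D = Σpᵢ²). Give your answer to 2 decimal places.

1.45

Total N = 6+10+7+107 = 130, so the proportions are 0.04615, 0.07692, 0.05385, 0.82308 (working shown to 5 dp, full precision carried).
D = 0.04615² + 0.07692² + 0.05385² + 0.82308² = 0.00213 + 0.00592 + 0.00290 + 0.67746 = 0.68840.
So 1/D = 1.4526, i.e. 1.45 to 2 decimal places.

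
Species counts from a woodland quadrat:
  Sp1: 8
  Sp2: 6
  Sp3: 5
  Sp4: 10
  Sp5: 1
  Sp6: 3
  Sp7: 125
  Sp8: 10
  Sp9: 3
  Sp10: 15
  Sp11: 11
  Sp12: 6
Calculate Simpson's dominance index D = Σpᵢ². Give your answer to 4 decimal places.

Total N = 8+6+5+10+1+3+125+10+3+15+11+6 = 203, so the proportions are 0.039409, 0.029557, 0.024631, 0.049261, 0.004926, 0.014778, 0.615764, 0.049261, 0.014778, 0.073892, 0.054187, 0.029557 (working shown to 6 dp, full precision carried).
D = 0.039409² + 0.029557² + 0.024631² + 0.049261² + 0.004926² + 0.014778² + 0.615764² + 0.049261² + 0.014778² + 0.073892² + 0.054187² + 0.029557² = 0.001553 + 0.000874 + 0.000607 + 0.002427 + 0.000024 + 0.000218 + 0.379165 + 0.002427 + 0.000218 + 0.005460 + 0.002936 + 0.000874 = 0.396782.
To 4 decimal places, D = 0.3968.

0.3968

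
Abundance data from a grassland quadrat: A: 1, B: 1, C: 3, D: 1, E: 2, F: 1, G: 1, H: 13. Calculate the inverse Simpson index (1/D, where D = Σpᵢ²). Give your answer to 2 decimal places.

Total N = 1+1+3+1+2+1+1+13 = 23, so the proportions are 0.04348, 0.04348, 0.13043, 0.04348, 0.08696, 0.04348, 0.04348, 0.56522 (working shown to 5 dp, full precision carried).
D = 0.04348² + 0.04348² + 0.13043² + 0.04348² + 0.08696² + 0.04348² + 0.04348² + 0.56522² = 0.00189 + 0.00189 + 0.01701 + 0.00189 + 0.00756 + 0.00189 + 0.00189 + 0.31947 = 0.35350.
So 1/D = 2.8289, i.e. 2.83 to 2 decimal places.

2.83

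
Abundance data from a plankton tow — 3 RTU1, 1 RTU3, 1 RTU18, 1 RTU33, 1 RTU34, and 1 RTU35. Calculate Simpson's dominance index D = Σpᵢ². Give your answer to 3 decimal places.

0.219

Total N = 3+1+1+1+1+1 = 8, so the proportions are 0.375, 0.125, 0.125, 0.125, 0.125, 0.125 (working shown to 5 dp, full precision carried).
D = 0.375² + 0.125² + 0.125² + 0.125² + 0.125² + 0.125² = 0.14062 + 0.01562 + 0.01562 + 0.01562 + 0.01562 + 0.01562 = 0.21875.
To 3 decimal places, D = 0.219.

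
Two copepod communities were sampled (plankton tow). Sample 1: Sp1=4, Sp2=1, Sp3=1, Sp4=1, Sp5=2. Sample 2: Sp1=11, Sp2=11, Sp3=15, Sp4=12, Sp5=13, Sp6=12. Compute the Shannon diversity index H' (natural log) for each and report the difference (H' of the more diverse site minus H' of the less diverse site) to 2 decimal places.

0.36

Sample 1: N=9, proportions 0.44444, 0.11111, 0.11111, 0.11111, 0.22222, giving H' = 1.42706 (working shown to 5 dp, full precision carried).
Sample 2: N=74, proportions 0.14865, 0.14865, 0.2027, 0.16216, 0.17568, 0.16216, giving H' = 1.78573.
Difference = |1.42706 − 1.78573| = 0.35867, i.e. 0.36 to 2 decimal places.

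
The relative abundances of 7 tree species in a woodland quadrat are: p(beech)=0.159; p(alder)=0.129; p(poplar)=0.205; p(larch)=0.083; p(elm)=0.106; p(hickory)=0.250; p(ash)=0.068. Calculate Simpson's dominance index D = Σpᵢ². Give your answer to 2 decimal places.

D = 0.159² + 0.129² + 0.205² + 0.083² + 0.106² + 0.25² + 0.068² = 0.0253 + 0.0166 + 0.0420 + 0.0069 + 0.0112 + 0.0625 + 0.0046 = 0.1692 (working shown to 4 dp, full precision carried).
To 2 decimal places, D = 0.17.

0.17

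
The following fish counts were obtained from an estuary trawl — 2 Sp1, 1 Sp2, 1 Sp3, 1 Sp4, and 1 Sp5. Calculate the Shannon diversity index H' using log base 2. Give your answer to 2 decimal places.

2.25

Total N = 2+1+1+1+1 = 6, so the proportions are 0.3333, 0.1667, 0.1667, 0.1667, 0.1667 (working shown to 4 dp, full precision carried).
Each pᵢ log₂ pᵢ term: 0.3333×(-1.5850)=-0.5283, 0.1667×(-2.5850)=-0.4308, 0.1667×(-2.5850)=-0.4308, 0.1667×(-2.5850)=-0.4308, 0.1667×(-2.5850)=-0.4308.
Sum = -2.2516, so H' = 2.25.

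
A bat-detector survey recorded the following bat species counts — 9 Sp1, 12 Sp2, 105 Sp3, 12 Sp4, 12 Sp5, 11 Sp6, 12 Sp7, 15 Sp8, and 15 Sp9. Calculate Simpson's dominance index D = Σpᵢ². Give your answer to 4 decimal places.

0.2973

Total N = 9+12+105+12+12+11+12+15+15 = 203, so the proportions are 0.044335, 0.059113, 0.517241, 0.059113, 0.059113, 0.054187, 0.059113, 0.073892, 0.073892 (working shown to 6 dp, full precision carried).
D = 0.044335² + 0.059113² + 0.517241² + 0.059113² + 0.059113² + 0.054187² + 0.059113² + 0.073892² + 0.073892² = 0.001966 + 0.003494 + 0.267539 + 0.003494 + 0.003494 + 0.002936 + 0.003494 + 0.005460 + 0.005460 = 0.297338.
To 4 decimal places, D = 0.2973.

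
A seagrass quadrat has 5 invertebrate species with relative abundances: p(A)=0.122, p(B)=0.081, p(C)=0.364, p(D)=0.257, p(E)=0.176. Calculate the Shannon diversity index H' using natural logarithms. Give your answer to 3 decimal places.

1.483

Each pᵢ ln pᵢ term (working shown to 5 dp, full precision carried): 0.122×(-2.10373)=-0.25666, 0.081×(-2.51331)=-0.20358, 0.364×(-1.01060)=-0.36786, 0.257×(-1.35868)=-0.34918, 0.176×(-1.73727)=-0.30576.
Sum = -1.48303, so H' = 1.483.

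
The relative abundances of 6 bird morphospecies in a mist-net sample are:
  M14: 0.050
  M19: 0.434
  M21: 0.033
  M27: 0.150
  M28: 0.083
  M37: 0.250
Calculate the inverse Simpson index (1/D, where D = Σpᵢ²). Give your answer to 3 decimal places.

3.523

D = 0.05² + 0.434² + 0.033² + 0.15² + 0.083² + 0.25² = 0.0025000 + 0.1883560 + 0.0010890 + 0.0225000 + 0.0068890 + 0.0625000 = 0.2838340 (working shown to 7 dp, full precision carried).
So 1/D = 3.52319, i.e. 3.523 to 3 decimal places.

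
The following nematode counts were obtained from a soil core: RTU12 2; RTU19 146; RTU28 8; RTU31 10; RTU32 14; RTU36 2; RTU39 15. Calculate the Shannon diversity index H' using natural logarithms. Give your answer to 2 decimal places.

0.98

Total N = 2+146+8+10+14+2+15 = 197, so the proportions are 0.0102, 0.7411, 0.0406, 0.0508, 0.0711, 0.0102, 0.0761 (working shown to 4 dp, full precision carried).
Each pᵢ ln pᵢ term: 0.0102×(-4.5901)=-0.0466, 0.7411×(-0.2996)=-0.2220, 0.0406×(-3.2038)=-0.1301, 0.0508×(-2.9806)=-0.1513, 0.0711×(-2.6441)=-0.1879, 0.0102×(-4.5901)=-0.0466, 0.0761×(-2.5752)=-0.1961.
Sum = -0.9806, so H' = 0.98.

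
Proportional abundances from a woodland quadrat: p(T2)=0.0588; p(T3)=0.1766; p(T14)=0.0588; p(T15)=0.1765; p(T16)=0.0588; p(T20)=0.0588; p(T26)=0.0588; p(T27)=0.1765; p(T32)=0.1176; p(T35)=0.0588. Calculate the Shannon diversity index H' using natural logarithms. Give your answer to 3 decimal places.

2.170

Each pᵢ ln pᵢ term (working shown to 5 dp, full precision carried): 0.0588×(-2.83361)=-0.16662, 0.1766×(-1.73387)=-0.30620, 0.0588×(-2.83361)=-0.16662, 0.1765×(-1.73443)=-0.30613, 0.0588×(-2.83361)=-0.16662, 0.0588×(-2.83361)=-0.16662, 0.0588×(-2.83361)=-0.16662, 0.1765×(-1.73443)=-0.30613, 0.1176×(-2.14047)=-0.25172, 0.0588×(-2.83361)=-0.16662.
Sum = -2.16987, so H' = 2.170.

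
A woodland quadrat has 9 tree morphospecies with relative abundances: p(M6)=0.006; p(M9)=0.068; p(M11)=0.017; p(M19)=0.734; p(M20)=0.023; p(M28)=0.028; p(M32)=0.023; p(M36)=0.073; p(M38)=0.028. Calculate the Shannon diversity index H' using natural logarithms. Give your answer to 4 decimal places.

Each pᵢ ln pᵢ term (working shown to 6 dp, full precision carried): 0.006×(-5.115996)=-0.030696, 0.068×(-2.688248)=-0.182801, 0.017×(-4.074542)=-0.069267, 0.734×(-0.309246)=-0.226987, 0.023×(-3.772261)=-0.086762, 0.028×(-3.575551)=-0.100115, 0.023×(-3.772261)=-0.086762, 0.073×(-2.617296)=-0.191063, 0.028×(-3.575551)=-0.100115.
Sum = -1.074568, so H' = 1.0746.

1.0746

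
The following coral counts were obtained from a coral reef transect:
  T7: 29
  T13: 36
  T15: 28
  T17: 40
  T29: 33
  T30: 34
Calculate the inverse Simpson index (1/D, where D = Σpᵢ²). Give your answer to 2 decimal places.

5.91

Total N = 29+36+28+40+33+34 = 200, so the proportions are 0.145, 0.18, 0.14, 0.2, 0.165, 0.17 (working shown to 6 dp, full precision carried).
D = 0.145² + 0.18² + 0.14² + 0.2² + 0.165² + 0.17² = 0.021025 + 0.032400 + 0.019600 + 0.040000 + 0.027225 + 0.028900 = 0.169150.
So 1/D = 5.9119, i.e. 5.91 to 2 decimal places.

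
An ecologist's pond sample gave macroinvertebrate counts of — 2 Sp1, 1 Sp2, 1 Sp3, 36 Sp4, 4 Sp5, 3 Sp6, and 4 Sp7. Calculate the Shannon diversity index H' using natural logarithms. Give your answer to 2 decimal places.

Total N = 2+1+1+36+4+3+4 = 51, so the proportions are 0.0392, 0.0196, 0.0196, 0.7059, 0.0784, 0.0588, 0.0784 (working shown to 4 dp, full precision carried).
Each pᵢ ln pᵢ term: 0.0392×(-3.2387)=-0.1270, 0.0196×(-3.9318)=-0.0771, 0.0196×(-3.9318)=-0.0771, 0.7059×(-0.3483)=-0.2459, 0.0784×(-2.5455)=-0.1996, 0.0588×(-2.8332)=-0.1667, 0.0784×(-2.5455)=-0.1996.
Sum = -1.0930, so H' = 1.09.

1.09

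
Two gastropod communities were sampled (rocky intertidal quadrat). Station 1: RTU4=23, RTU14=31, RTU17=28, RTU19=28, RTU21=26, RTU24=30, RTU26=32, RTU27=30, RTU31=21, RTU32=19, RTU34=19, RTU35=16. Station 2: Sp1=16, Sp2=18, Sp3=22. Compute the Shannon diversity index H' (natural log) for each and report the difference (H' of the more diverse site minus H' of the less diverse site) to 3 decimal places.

Station 1: N=303, proportions 0.07591, 0.10231, 0.09241, 0.09241, 0.08581, 0.09901, 0.10561, 0.09901, 0.06931, 0.06271, 0.06271, 0.05281, giving H' = 2.46276 (working shown to 5 dp, full precision carried).
Station 2: N=56, proportions 0.28571, 0.32143, 0.39286, giving H' = 1.08980.
Difference = |2.46276 − 1.08980| = 1.37296, i.e. 1.373 to 3 decimal places.

1.373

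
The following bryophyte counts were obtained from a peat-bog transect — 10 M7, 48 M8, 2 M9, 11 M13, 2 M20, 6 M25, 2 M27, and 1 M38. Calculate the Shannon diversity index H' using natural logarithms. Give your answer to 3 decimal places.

1.356

Total N = 10+48+2+11+2+6+2+1 = 82, so the proportions are 0.12195, 0.58537, 0.02439, 0.13415, 0.02439, 0.07317, 0.02439, 0.0122 (working shown to 5 dp, full precision carried).
Each pᵢ ln pᵢ term: 0.12195×(-2.10413)=-0.25660, 0.58537×(-0.53552)=-0.31347, 0.02439×(-3.71357)=-0.09057, 0.13415×(-2.00882)=-0.26948, 0.02439×(-3.71357)=-0.09057, 0.07317×(-2.61496)=-0.19134, 0.02439×(-3.71357)=-0.09057, 0.0122×(-4.40672)=-0.05374.
Sum = -1.35636, so H' = 1.356.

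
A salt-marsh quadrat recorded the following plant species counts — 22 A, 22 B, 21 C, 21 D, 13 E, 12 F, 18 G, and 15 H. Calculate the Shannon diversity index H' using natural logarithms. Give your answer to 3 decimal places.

Total N = 22+22+21+21+13+12+18+15 = 144, so the proportions are 0.15278, 0.15278, 0.14583, 0.14583, 0.09028, 0.08333, 0.125, 0.10417 (working shown to 5 dp, full precision carried).
Each pᵢ ln pᵢ term: 0.15278×(-1.87877)=-0.28703, 0.15278×(-1.87877)=-0.28703, 0.14583×(-1.92529)=-0.28077, 0.14583×(-1.92529)=-0.28077, 0.09028×(-2.40486)=-0.21711, 0.08333×(-2.48491)=-0.20708, 0.125×(-2.07944)=-0.25993, 0.10417×(-2.26176)=-0.23560.
Sum = -2.05532, so H' = 2.055.

2.055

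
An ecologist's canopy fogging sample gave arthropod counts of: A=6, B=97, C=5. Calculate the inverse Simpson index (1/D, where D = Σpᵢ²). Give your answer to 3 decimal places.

Total N = 6+97+5 = 108, so the proportions are 0.055556, 0.898148, 0.046296 (working shown to 6 dp, full precision carried).
D = 0.055556² + 0.898148² + 0.046296² = 0.003086 + 0.806670 + 0.002143 = 0.811900.
So 1/D = 1.23168, i.e. 1.232 to 3 decimal places.

1.232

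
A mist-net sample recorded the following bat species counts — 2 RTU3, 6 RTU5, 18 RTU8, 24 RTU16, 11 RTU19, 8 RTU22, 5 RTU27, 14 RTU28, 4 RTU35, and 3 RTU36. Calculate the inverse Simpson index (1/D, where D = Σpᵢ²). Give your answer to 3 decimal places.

Total N = 2+6+18+24+11+8+5+14+4+3 = 95, so the proportions are 0.0210526, 0.0631579, 0.1894737, 0.2526316, 0.1157895, 0.0842105, 0.0526316, 0.1473684, 0.0421053, 0.0315789 (working shown to 7 dp, full precision carried).
D = 0.0210526² + 0.0631579² + 0.1894737² + 0.2526316² + 0.1157895² + 0.0842105² + 0.0526316² + 0.1473684² + 0.0421053² + 0.0315789² = 0.0004432 + 0.0039889 + 0.0359003 + 0.0638227 + 0.0134072 + 0.0070914 + 0.0027701 + 0.0217175 + 0.0017729 + 0.0009972 = 0.1519114.
So 1/D = 6.58279, i.e. 6.583 to 3 decimal places.

6.583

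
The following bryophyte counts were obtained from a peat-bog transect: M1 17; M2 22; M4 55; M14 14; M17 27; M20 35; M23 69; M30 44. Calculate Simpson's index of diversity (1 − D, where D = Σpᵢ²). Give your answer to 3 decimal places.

Total N = 17+22+55+14+27+35+69+44 = 283, so the proportions are 0.06007, 0.07774, 0.19435, 0.04947, 0.09541, 0.12367, 0.24382, 0.15548 (working shown to 5 dp, full precision carried).
D = 0.06007² + 0.07774² + 0.19435² + 0.04947² + 0.09541² + 0.12367² + 0.24382² + 0.15548² = 0.00361 + 0.00604 + 0.03777 + 0.00245 + 0.00910 + 0.01530 + 0.05945 + 0.02417 = 0.15789.
So 1 − D = 0.84211, i.e. 0.842 to 3 decimal places.

0.842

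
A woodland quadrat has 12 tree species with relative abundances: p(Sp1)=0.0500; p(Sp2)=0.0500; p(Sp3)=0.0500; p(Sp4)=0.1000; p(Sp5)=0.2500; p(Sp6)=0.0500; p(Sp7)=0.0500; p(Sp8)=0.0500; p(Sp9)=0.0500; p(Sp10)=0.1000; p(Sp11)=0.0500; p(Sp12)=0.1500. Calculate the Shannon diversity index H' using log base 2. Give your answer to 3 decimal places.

3.304

Each pᵢ log₂ pᵢ term (working shown to 5 dp, full precision carried): 0.05×(-4.32193)=-0.21610, 0.05×(-4.32193)=-0.21610, 0.05×(-4.32193)=-0.21610, 0.1×(-3.32193)=-0.33219, 0.25×(-2.00000)=-0.50000, 0.05×(-4.32193)=-0.21610, 0.05×(-4.32193)=-0.21610, 0.05×(-4.32193)=-0.21610, 0.05×(-4.32193)=-0.21610, 0.1×(-3.32193)=-0.33219, 0.05×(-4.32193)=-0.21610, 0.15×(-2.73697)=-0.41054.
Sum = -3.30370, so H' = 3.304.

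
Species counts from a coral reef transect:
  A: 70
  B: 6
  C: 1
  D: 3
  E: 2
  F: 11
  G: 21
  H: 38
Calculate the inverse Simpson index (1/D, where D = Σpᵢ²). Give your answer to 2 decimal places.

Total N = 70+6+1+3+2+11+21+38 = 152, so the proportions are 0.460526, 0.039474, 0.006579, 0.019737, 0.013158, 0.072368, 0.138158, 0.25 (working shown to 6 dp, full precision carried).
D = 0.460526² + 0.039474² + 0.006579² + 0.019737² + 0.013158² + 0.072368² + 0.138158² + 0.25² = 0.212084 + 0.001558 + 0.000043 + 0.000390 + 0.000173 + 0.005237 + 0.019088 + 0.062500 = 0.301073.
So 1/D = 3.3214, i.e. 3.32 to 2 decimal places.

3.32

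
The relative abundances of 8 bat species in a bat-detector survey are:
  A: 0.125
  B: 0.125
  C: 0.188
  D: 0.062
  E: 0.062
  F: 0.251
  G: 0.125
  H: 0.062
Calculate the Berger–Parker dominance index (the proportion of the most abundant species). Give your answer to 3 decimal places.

The largest proportion is 0.251, i.e. d = 0.251 to 3 decimal places.

0.251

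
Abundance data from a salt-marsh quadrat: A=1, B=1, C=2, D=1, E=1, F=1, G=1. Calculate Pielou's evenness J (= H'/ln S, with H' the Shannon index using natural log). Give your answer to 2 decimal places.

0.98

Total N = 1+1+2+1+1+1+1 = 8, so the proportions are 0.125, 0.125, 0.25, 0.125, 0.125, 0.125, 0.125 (working shown to 4 dp, full precision carried).
H' = −Σ pᵢ ln pᵢ = −((-0.2599) + (-0.2599) + (-0.3466) + (-0.2599) + (-0.2599) + (-0.2599) + (-0.2599)) = 1.9062.
With S = 7 species, ln S = 1.9459, so J = 1.9062/1.9459 = 0.9796, i.e. 0.98 to 2 decimal places.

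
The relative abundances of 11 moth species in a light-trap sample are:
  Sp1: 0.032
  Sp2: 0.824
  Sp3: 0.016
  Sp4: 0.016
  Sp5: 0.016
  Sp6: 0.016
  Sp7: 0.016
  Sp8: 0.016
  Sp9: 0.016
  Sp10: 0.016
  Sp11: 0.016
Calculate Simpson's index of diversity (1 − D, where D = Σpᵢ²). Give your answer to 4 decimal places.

0.3177

D = 0.032² + 0.824² + 0.016² + 0.016² + 0.016² + 0.016² + 0.016² + 0.016² + 0.016² + 0.016² + 0.016² = 0.001024 + 0.678976 + 0.000256 + 0.000256 + 0.000256 + 0.000256 + 0.000256 + 0.000256 + 0.000256 + 0.000256 + 0.000256 = 0.682304 (working shown to 6 dp, full precision carried).
So 1 − D = 0.317696, i.e. 0.3177 to 4 decimal places.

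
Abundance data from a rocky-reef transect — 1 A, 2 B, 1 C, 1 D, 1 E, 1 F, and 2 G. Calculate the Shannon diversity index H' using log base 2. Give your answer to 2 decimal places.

2.73

Total N = 1+2+1+1+1+1+2 = 9, so the proportions are 0.1111, 0.2222, 0.1111, 0.1111, 0.1111, 0.1111, 0.2222 (working shown to 4 dp, full precision carried).
Each pᵢ log₂ pᵢ term: 0.1111×(-3.1699)=-0.3522, 0.2222×(-2.1699)=-0.4822, 0.1111×(-3.1699)=-0.3522, 0.1111×(-3.1699)=-0.3522, 0.1111×(-3.1699)=-0.3522, 0.1111×(-3.1699)=-0.3522, 0.2222×(-2.1699)=-0.4822.
Sum = -2.7255, so H' = 2.73.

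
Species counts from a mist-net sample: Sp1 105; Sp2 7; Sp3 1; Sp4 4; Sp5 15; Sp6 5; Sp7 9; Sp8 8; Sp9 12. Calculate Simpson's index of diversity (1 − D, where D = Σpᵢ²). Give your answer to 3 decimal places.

Total N = 105+7+1+4+15+5+9+8+12 = 166, so the proportions are 0.63253, 0.04217, 0.00602, 0.0241, 0.09036, 0.03012, 0.05422, 0.04819, 0.07229 (working shown to 5 dp, full precision carried).
D = 0.63253² + 0.04217² + 0.00602² + 0.0241² + 0.09036² + 0.03012² + 0.05422² + 0.04819² + 0.07229² = 0.40009 + 0.00178 + 0.00004 + 0.00058 + 0.00817 + 0.00091 + 0.00294 + 0.00232 + 0.00523 = 0.42205.
So 1 − D = 0.57795, i.e. 0.578 to 3 decimal places.

0.578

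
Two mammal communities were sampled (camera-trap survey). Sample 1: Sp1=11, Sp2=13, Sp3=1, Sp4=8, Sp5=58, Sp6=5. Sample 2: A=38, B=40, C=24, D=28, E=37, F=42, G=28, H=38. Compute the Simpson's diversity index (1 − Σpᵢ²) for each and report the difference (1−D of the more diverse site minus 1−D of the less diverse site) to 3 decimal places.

Sample 1: N=96, proportions 0.11458, 0.13542, 0.01042, 0.08333, 0.60417, 0.05208, giving 1−D = 0.59375 (working shown to 5 dp, full precision carried).
Sample 2: N=275, proportions 0.13818, 0.14545, 0.08727, 0.10182, 0.13455, 0.15273, 0.10182, 0.13818, giving 1−D = 0.87088.
Difference = |0.59375 − 0.87088| = 0.27713, i.e. 0.277 to 3 decimal places.

0.277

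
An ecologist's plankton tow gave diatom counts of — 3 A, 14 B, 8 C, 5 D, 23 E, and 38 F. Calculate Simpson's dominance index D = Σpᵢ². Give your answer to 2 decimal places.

Total N = 3+14+8+5+23+38 = 91, so the proportions are 0.033, 0.1538, 0.0879, 0.0549, 0.2527, 0.4176 (working shown to 4 dp, full precision carried).
D = 0.033² + 0.1538² + 0.0879² + 0.0549² + 0.2527² + 0.4176² = 0.0011 + 0.0237 + 0.0077 + 0.0030 + 0.0639 + 0.1744 = 0.2738.
To 2 decimal places, D = 0.27.

0.27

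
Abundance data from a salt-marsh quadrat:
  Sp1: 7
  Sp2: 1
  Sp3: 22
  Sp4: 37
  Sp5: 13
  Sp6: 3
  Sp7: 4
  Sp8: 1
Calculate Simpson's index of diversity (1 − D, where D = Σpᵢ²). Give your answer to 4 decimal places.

Total N = 7+1+22+37+13+3+4+1 = 88, so the proportions are 0.079545, 0.011364, 0.25, 0.420455, 0.147727, 0.034091, 0.045455, 0.011364 (working shown to 6 dp, full precision carried).
D = 0.079545² + 0.011364² + 0.25² + 0.420455² + 0.147727² + 0.034091² + 0.045455² + 0.011364² = 0.006327 + 0.000129 + 0.062500 + 0.176782 + 0.021823 + 0.001162 + 0.002066 + 0.000129 = 0.270919.
So 1 − D = 0.729081, i.e. 0.7291 to 4 decimal places.

0.7291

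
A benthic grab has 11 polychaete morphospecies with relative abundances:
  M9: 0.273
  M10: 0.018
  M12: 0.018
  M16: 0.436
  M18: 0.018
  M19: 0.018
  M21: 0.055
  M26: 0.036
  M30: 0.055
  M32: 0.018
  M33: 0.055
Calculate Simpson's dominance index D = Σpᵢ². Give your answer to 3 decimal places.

0.277

D = 0.273² + 0.018² + 0.018² + 0.436² + 0.018² + 0.018² + 0.055² + 0.036² + 0.055² + 0.018² + 0.055² = 0.07453 + 0.00032 + 0.00032 + 0.19010 + 0.00032 + 0.00032 + 0.00302 + 0.00130 + 0.00302 + 0.00032 + 0.00302 = 0.27662 (working shown to 5 dp, full precision carried).
To 3 decimal places, D = 0.277.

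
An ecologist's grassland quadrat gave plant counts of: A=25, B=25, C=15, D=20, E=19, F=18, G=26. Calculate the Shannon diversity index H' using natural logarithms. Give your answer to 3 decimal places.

1.929

Total N = 25+25+15+20+19+18+26 = 148, so the proportions are 0.16892, 0.16892, 0.10135, 0.13514, 0.12838, 0.12162, 0.17568 (working shown to 5 dp, full precision carried).
Each pᵢ ln pᵢ term: 0.16892×(-1.77834)=-0.30039, 0.16892×(-1.77834)=-0.30039, 0.10135×(-2.28916)=-0.23201, 0.13514×(-2.00148)=-0.27047, 0.12838×(-2.05277)=-0.26353, 0.12162×(-2.10684)=-0.25624, 0.17568×(-1.73912)=-0.30552.
Sum = -1.92856, so H' = 1.929.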